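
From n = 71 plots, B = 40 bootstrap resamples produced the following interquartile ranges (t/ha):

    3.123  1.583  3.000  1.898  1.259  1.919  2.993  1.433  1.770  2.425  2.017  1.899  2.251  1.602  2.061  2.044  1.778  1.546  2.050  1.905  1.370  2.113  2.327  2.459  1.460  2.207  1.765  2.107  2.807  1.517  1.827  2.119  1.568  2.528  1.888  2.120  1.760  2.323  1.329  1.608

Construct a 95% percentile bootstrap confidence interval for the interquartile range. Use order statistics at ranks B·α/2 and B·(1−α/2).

Sorted replicates: 1.259, 1.329, 1.370, 1.433, 1.460, 1.517, 1.546, 1.568, 1.583, 1.602, 1.608, 1.760, 1.765, 1.770, 1.778, 1.827, 1.888, 1.898, 1.899, 1.905, 1.919, 2.017, 2.044, 2.050, 2.061, 2.107, 2.113, 2.119, 2.120, 2.207, 2.251, 2.323, 2.327, 2.425, 2.459, 2.528, 2.807, 2.993, 3.000, 3.123
α = 0.05; lower rank = 40 × 0.025 = 1; upper rank = 40 × 0.975 = 39.
The 1st smallest replicate is 1.259; the 39th is 3.000.

(1.259, 3.000)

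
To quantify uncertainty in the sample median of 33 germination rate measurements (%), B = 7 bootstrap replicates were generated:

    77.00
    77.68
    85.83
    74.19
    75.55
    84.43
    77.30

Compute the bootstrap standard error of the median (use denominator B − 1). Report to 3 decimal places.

Bootstrap SE is the standard deviation of the 7 replicate medians.
Mean of replicates: (77.00 + 77.68 + 85.83 + 74.19 + 75.55 + 84.43 + 77.30) / 7 = 551.9800 / 7 = 78.8543
Sum of squared deviations: (−1.8543)² + (−1.1743)² + (+6.9757)² + (−4.6643)² + (−3.3043)² + (+5.5757)² + (−1.5543)² = 119.6562
Variance = 119.6562 / 6 = 19.9427
SE* = √19.9427

SE* = 4.466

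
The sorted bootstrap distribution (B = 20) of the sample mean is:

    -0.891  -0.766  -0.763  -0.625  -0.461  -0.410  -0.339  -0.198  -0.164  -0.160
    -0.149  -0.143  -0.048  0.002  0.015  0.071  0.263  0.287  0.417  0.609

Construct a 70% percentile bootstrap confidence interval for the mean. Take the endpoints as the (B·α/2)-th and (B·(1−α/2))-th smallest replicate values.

(-0.763, 0.263)

α = 0.30; lower rank = 20 × 0.150 = 3; upper rank = 20 × 0.850 = 17.
The 3rd smallest replicate is -0.763; the 17th is 0.263.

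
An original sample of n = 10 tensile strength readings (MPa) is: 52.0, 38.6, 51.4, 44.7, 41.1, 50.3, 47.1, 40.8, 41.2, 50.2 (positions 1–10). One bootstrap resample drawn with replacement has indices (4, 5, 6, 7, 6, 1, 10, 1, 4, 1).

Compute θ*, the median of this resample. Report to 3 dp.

Resample values: 44.7, 41.1, 50.3, 47.1, 50.3, 52.0, 50.2, 52.0, 44.7, 52.0.
Sorted: 41.1, 44.7, 44.7, 47.1, 50.2, 50.3, 50.3, 52.0, 52.0, 52.0
Median = average of the two middle values = 50.250

θ* = 50.250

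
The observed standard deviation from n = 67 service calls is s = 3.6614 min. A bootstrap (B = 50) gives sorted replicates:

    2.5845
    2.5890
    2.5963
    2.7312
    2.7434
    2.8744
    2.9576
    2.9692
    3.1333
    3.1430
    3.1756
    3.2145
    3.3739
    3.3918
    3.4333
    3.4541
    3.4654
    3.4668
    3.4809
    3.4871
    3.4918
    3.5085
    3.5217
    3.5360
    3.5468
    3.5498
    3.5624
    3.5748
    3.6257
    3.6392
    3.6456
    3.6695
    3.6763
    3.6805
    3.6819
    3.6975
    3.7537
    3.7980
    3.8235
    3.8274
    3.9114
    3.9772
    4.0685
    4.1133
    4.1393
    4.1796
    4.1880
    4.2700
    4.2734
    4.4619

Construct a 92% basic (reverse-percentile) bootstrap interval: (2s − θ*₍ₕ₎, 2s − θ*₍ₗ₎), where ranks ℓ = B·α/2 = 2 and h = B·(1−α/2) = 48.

Percentile endpoints at ranks 2 and 48: θ*₍2₎ = 2.5890, θ*₍48₎ = 4.2700.
Basic interval reflects these around s:
  lower = 2 × 3.6614 − 4.2700 = 3.0528
  upper = 2 × 3.6614 − 2.5890 = 4.7338

(3.0528, 4.7338)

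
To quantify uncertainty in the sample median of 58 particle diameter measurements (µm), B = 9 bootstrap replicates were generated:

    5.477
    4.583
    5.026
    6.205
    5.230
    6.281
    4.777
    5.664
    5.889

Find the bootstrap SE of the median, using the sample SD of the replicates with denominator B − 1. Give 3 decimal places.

SE* = 0.605

Bootstrap SE is the standard deviation of the 9 replicate medians.
Mean of replicates: (5.477 + 4.583 + 5.026 + 6.205 + 5.230 + 6.281 + 4.777 + 5.664 + 5.889) / 9 = 49.1320 / 9 = 5.4591
Sum of squared deviations: (+0.0179)² + (−0.8761)² + (−0.4331)² + (+0.7459)² + (−0.2291)² + (+0.8219)² + (−0.6821)² + (+0.2049)² + (+0.4299)² = 2.9319
Variance = 2.9319 / 8 = 0.3665
SE* = √0.3665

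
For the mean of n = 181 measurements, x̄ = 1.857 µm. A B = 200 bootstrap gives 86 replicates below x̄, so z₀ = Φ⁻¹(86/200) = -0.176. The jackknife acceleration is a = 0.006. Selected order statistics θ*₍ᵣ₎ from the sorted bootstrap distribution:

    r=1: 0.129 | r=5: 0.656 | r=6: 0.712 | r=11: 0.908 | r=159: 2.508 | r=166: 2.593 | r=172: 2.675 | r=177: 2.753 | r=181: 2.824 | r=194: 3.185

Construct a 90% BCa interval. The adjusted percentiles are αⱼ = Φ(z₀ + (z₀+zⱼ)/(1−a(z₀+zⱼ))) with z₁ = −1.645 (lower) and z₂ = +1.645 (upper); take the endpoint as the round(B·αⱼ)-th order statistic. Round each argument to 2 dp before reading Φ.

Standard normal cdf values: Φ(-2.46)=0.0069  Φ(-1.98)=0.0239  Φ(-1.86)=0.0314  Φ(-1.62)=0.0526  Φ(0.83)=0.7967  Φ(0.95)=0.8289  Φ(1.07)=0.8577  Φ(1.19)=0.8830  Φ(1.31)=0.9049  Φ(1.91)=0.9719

Lower: z₀ + z₁ = -0.176 + (-1.645) = -1.821; 1 − a(z₀+z₁) = 1 − (0.006)(-1.821) = 1.0109; argument = -0.176 + (-1.821)/1.0109 = -1.9773 → -1.98.
α₁ = Φ(-1.98) = 0.0239; rank = round(200 × 0.0239) = 5; θ*₍5₎ = 0.656.
Upper: z₀ + z₂ = 1.469; 1 − a(z₀+z₂) = 0.9912; argument = 1.3061 → 1.31; α₂ = 0.9049; rank = 181; θ*₍181₎ = 2.824.

(0.656, 2.824)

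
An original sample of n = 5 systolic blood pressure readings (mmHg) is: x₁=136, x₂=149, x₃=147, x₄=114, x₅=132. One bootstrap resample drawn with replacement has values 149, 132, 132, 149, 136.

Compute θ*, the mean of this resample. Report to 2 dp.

θ* = 139.60

Mean = (149 + 132 + 132 + 149 + 136) / 5 = 698.0 / 5 = 139.60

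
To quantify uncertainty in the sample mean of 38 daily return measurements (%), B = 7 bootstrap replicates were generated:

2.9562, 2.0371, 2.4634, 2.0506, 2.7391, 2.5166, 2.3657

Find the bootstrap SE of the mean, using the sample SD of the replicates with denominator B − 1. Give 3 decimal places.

SE* = 0.337

Bootstrap SE is the standard deviation of the 7 replicate means.
Mean of replicates: (2.9562 + 2.0371 + 2.4634 + 2.0506 + 2.7391 + 2.5166 + 2.3657) / 7 = 17.12870 / 7 = 2.44696
Sum of squared deviations: (+0.50924)² + (−0.40986)² + (+0.01644)² + (−0.39636)² + (+0.29214)² + (+0.06964)² + (−0.08126)² = 0.68148
Variance = 0.68148 / 6 = 0.11358
SE* = √0.11358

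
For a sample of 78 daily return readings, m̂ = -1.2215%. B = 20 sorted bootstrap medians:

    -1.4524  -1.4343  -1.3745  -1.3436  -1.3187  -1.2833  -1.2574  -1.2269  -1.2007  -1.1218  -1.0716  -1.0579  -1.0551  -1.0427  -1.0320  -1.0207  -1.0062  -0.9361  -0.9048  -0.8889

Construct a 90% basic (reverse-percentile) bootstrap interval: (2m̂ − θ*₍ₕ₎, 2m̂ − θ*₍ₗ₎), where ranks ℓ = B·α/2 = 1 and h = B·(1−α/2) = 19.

Percentile endpoints at ranks 1 and 19: θ*₍1₎ = -1.4524, θ*₍19₎ = -0.9048.
Basic interval reflects these around m̂:
  lower = 2 × -1.2215 − -0.9048 = -1.5382
  upper = 2 × -1.2215 − -1.4524 = -0.9906

(-1.5382, -0.9906)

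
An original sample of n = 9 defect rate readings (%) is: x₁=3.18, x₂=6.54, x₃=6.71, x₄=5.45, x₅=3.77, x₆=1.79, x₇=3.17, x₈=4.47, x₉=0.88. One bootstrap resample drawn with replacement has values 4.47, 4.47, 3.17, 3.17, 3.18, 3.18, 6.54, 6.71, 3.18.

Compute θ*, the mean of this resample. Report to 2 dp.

θ* = 4.23

Mean = (4.47 + 4.47 + 3.17 + 3.17 + 3.18 + 3.18 + 6.54 + 6.71 + 3.18) / 9 = 38.070 / 9 = 4.23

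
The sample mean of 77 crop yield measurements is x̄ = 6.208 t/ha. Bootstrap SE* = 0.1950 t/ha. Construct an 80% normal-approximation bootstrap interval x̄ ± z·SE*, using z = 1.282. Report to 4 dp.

(5.9580, 6.4580)

Margin = 1.282 × 0.1950 = 0.24999
Interval: 6.208 ± 0.24999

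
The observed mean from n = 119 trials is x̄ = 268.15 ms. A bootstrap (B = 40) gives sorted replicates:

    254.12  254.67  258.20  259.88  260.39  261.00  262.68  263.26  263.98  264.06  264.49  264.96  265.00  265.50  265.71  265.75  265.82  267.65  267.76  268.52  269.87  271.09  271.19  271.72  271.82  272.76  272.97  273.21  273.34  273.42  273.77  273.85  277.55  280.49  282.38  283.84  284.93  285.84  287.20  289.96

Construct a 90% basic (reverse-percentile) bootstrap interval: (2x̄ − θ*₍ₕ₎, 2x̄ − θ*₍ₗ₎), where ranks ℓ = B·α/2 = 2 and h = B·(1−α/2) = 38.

(250.46, 281.63)

Percentile endpoints at ranks 2 and 38: θ*₍2₎ = 254.67, θ*₍38₎ = 285.84.
Basic interval reflects these around x̄:
  lower = 2 × 268.15 − 285.84 = 250.46
  upper = 2 × 268.15 − 254.67 = 281.63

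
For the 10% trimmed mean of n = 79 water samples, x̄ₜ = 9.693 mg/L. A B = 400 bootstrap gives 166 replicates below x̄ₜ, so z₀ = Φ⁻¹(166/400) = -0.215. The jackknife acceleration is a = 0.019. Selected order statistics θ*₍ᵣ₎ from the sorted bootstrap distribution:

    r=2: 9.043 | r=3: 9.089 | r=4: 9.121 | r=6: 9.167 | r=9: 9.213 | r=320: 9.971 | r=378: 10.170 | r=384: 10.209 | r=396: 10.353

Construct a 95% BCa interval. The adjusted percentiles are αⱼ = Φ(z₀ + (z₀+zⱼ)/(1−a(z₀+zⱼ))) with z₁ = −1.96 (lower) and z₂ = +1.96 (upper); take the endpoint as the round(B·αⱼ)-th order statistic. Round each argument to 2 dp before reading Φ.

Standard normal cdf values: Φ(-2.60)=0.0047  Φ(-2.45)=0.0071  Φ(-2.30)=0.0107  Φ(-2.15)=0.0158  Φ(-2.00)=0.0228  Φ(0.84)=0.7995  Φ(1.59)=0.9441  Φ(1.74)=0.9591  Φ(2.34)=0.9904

(9.121, 10.170)

Lower: z₀ + z₁ = -0.215 + (-1.960) = -2.175; 1 − a(z₀+z₁) = 1 − (0.019)(-2.175) = 1.0413; argument = -0.215 + (-2.175)/1.0413 = -2.3037 → -2.30.
α₁ = Φ(-2.30) = 0.0107; rank = round(400 × 0.0107) = 4; θ*₍4₎ = 9.121.
Upper: z₀ + z₂ = 1.745; 1 − a(z₀+z₂) = 0.9668; argument = 1.5898 → 1.59; α₂ = 0.9441; rank = 378; θ*₍378₎ = 10.170.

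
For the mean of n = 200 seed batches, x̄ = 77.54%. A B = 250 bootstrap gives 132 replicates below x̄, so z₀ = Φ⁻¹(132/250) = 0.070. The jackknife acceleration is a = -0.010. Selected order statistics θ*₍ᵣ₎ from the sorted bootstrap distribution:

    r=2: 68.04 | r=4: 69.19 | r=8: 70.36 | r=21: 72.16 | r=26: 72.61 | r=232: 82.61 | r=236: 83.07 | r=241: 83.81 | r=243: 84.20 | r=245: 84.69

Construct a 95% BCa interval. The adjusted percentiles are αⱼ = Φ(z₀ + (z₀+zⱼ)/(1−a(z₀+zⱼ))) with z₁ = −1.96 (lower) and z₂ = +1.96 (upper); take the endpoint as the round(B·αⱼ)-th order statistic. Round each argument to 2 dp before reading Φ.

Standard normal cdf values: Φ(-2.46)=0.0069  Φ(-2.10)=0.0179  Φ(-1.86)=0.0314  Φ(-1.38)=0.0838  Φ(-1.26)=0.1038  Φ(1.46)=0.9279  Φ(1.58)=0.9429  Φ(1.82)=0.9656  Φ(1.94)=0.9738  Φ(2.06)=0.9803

(70.36, 84.69)

Lower: z₀ + z₁ = 0.070 + (-1.960) = -1.890; 1 − a(z₀+z₁) = 1 − (-0.010)(-1.890) = 0.9811; argument = 0.070 + (-1.890)/0.9811 = -1.8564 → -1.86.
α₁ = Φ(-1.86) = 0.0314; rank = round(250 × 0.0314) = 8; θ*₍8₎ = 70.36.
Upper: z₀ + z₂ = 2.030; 1 − a(z₀+z₂) = 1.0203; argument = 2.0596 → 2.06; α₂ = 0.9803; rank = 245; θ*₍245₎ = 84.69.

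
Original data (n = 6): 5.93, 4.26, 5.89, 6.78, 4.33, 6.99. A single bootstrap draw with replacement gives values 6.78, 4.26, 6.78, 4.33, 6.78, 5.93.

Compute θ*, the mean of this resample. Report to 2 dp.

Mean = (6.78 + 4.26 + 6.78 + 4.33 + 6.78 + 5.93) / 6 = 34.860 / 6 = 5.81

θ* = 5.81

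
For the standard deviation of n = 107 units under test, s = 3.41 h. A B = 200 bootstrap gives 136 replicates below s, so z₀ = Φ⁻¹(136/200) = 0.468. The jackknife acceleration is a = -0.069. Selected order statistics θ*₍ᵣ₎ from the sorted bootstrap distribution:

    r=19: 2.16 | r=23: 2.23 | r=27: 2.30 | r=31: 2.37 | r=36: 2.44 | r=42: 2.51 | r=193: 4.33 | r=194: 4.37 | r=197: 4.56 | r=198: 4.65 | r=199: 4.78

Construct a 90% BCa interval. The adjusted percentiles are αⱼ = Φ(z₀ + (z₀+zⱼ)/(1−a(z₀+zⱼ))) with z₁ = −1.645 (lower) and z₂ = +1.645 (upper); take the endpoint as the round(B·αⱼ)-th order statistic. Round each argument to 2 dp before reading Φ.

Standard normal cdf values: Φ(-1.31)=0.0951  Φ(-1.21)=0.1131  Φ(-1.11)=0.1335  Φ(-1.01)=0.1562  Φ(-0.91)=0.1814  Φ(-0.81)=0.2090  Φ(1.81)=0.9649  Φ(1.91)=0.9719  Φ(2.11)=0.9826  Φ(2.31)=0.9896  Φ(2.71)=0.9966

Lower: z₀ + z₁ = 0.468 + (-1.645) = -1.177; 1 − a(z₀+z₁) = 1 − (-0.069)(-1.177) = 0.9188; argument = 0.468 + (-1.177)/0.9188 = -0.8130 → -0.81.
α₁ = Φ(-0.81) = 0.2090; rank = round(200 × 0.2090) = 42; θ*₍42₎ = 2.51.
Upper: z₀ + z₂ = 2.113; 1 − a(z₀+z₂) = 1.1458; argument = 2.3121 → 2.31; α₂ = 0.9896; rank = 198; θ*₍198₎ = 4.65.

(2.51, 4.65)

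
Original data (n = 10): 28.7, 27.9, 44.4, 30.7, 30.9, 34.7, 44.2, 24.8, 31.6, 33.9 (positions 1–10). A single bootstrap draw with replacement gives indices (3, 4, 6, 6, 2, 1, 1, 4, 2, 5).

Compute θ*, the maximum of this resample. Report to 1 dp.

θ* = 44.4

Resample values: 44.4, 30.7, 34.7, 34.7, 27.9, 28.7, 28.7, 30.7, 27.9, 30.9.
Maximum = 44.4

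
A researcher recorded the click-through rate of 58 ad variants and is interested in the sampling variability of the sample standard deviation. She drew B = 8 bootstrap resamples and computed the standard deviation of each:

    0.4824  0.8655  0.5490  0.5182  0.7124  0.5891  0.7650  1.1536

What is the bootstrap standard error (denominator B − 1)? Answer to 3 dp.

SE* = 0.225

Bootstrap SE is the standard deviation of the 8 replicate standard deviations.
Mean of replicates: (0.4824 + 0.8655 + 0.5490 + 0.5182 + 0.7124 + 0.5891 + 0.7650 + 1.1536) / 8 = 5.63520 / 8 = 0.70440
Sum of squared deviations: (−0.22200)² + (+0.16110)² + (−0.15540)² + (−0.18620)² + (+0.00800)² + (−0.11530)² + (+0.06060)² + (+0.44920)² = 0.35287
Variance = 0.35287 / 7 = 0.05041
SE* = √0.05041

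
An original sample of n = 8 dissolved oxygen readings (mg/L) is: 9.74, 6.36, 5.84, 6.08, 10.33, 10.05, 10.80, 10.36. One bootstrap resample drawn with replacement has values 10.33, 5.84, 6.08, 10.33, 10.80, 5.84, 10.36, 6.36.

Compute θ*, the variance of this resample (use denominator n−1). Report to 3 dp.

θ* = 5.643

Mean = 8.2425; sum of squared deviations = 39.5042
s² = 39.5042 / 7 = 5.6435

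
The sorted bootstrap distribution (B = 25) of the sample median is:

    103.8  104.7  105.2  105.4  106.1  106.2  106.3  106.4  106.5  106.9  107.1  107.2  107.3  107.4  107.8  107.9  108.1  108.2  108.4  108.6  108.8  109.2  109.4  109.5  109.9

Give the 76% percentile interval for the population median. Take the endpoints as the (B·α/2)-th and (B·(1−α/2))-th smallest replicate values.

α = 0.24; lower rank = 25 × 0.120 = 3; upper rank = 25 × 0.880 = 22.
The 3rd smallest replicate is 105.2; the 22nd is 109.2.

(105.2, 109.2)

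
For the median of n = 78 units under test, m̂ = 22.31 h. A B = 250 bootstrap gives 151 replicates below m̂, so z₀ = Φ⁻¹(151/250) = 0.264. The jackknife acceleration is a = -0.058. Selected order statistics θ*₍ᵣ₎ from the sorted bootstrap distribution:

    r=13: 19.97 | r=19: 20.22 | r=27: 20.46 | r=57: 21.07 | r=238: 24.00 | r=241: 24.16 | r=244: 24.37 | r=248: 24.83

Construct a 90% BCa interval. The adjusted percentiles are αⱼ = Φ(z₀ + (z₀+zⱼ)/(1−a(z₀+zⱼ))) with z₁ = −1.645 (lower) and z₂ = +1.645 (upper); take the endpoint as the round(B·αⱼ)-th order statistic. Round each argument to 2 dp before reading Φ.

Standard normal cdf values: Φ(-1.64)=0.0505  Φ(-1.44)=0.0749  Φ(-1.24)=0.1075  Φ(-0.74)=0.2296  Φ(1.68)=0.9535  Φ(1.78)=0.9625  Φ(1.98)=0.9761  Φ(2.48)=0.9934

(20.46, 24.37)

Lower: z₀ + z₁ = 0.264 + (-1.645) = -1.381; 1 − a(z₀+z₁) = 1 − (-0.058)(-1.381) = 0.9199; argument = 0.264 + (-1.381)/0.9199 = -1.2372 → -1.24.
α₁ = Φ(-1.24) = 0.1075; rank = round(250 × 0.1075) = 27; θ*₍27₎ = 20.46.
Upper: z₀ + z₂ = 1.909; 1 − a(z₀+z₂) = 1.1107; argument = 1.9827 → 1.98; α₂ = 0.9761; rank = 244; θ*₍244₎ = 24.37.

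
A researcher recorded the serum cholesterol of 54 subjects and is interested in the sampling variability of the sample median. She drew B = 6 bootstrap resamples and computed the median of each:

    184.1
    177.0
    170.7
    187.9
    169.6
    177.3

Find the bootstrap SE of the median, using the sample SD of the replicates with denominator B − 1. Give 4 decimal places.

SE* = 7.2143

Bootstrap SE is the standard deviation of the 6 replicate medians.
Mean of replicates: (184.1 + 177.0 + 170.7 + 187.9 + 169.6 + 177.3) / 6 = 1066.60000 / 6 = 177.76667
Sum of squared deviations: (+6.33333)² + (−0.76667)² + (−7.06667)² + (+10.13333)² + (−8.16667)² + (−0.46667)² = 260.23333
Variance = 260.23333 / 5 = 52.04667
SE* = √52.04667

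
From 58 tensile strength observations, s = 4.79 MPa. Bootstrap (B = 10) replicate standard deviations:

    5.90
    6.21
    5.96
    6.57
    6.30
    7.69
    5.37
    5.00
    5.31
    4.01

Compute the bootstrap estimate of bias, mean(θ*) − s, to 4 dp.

bias = +1.0420

mean(θ*) = (5.90 + 6.21 + 5.96 + 6.57 + 6.30 + 7.69 + 5.37 + 5.00 + 5.31 + 4.01) / 10 = 5.83200
bias = 5.83200 − 4.79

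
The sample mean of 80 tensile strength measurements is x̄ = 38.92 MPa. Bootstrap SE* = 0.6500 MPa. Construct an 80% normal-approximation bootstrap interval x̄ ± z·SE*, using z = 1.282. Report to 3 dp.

(38.087, 39.753)

Margin = 1.282 × 0.6500 = 0.8333
Interval: 38.92 ± 0.8333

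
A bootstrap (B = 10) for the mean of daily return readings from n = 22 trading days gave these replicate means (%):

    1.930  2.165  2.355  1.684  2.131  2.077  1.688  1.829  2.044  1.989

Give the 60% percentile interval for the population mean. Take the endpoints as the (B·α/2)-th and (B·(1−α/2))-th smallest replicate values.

(1.688, 2.131)

Sorted replicates: 1.684, 1.688, 1.829, 1.930, 1.989, 2.044, 2.077, 2.131, 2.165, 2.355
α = 0.40; lower rank = 10 × 0.200 = 2; upper rank = 10 × 0.800 = 8.
The 2nd smallest replicate is 1.688; the 8th is 2.131.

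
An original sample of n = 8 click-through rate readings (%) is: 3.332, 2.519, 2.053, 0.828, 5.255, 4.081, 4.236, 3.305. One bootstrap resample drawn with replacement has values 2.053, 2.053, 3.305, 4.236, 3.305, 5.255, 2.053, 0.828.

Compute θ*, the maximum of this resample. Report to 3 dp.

θ* = 5.255

Maximum = 5.255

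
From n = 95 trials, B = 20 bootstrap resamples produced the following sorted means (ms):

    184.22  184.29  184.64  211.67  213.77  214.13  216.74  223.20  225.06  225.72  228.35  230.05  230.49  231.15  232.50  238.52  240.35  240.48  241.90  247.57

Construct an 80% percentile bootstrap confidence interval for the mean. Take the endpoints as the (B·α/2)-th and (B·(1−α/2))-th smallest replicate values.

(184.29, 240.48)

α = 0.20; lower rank = 20 × 0.100 = 2; upper rank = 20 × 0.900 = 18.
The 2nd smallest replicate is 184.29; the 18th is 240.48.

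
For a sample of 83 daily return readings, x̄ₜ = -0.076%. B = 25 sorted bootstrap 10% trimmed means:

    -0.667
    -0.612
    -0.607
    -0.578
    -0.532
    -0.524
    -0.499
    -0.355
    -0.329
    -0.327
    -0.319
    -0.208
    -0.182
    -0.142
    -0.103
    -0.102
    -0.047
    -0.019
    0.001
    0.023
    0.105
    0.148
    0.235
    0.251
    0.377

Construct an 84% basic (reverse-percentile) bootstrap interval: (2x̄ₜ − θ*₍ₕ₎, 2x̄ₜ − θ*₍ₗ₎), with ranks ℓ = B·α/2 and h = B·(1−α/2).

(-0.387, 0.460)

Percentile endpoints at ranks 2 and 23: θ*₍2₎ = -0.612, θ*₍23₎ = 0.235.
Basic interval reflects these around x̄ₜ:
  lower = 2 × -0.076 − 0.235 = -0.387
  upper = 2 × -0.076 − -0.612 = 0.460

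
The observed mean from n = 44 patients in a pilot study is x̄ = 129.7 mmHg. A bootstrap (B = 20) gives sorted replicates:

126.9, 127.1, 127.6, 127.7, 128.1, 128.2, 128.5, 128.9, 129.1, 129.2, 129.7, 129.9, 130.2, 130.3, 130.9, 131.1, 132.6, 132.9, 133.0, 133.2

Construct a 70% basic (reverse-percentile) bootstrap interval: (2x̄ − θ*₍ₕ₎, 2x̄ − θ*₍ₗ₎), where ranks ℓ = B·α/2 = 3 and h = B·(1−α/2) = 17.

(126.8, 131.8)

Percentile endpoints at ranks 3 and 17: θ*₍3₎ = 127.6, θ*₍17₎ = 132.6.
Basic interval reflects these around x̄:
  lower = 2 × 129.7 − 132.6 = 126.8
  upper = 2 × 129.7 − 127.6 = 131.8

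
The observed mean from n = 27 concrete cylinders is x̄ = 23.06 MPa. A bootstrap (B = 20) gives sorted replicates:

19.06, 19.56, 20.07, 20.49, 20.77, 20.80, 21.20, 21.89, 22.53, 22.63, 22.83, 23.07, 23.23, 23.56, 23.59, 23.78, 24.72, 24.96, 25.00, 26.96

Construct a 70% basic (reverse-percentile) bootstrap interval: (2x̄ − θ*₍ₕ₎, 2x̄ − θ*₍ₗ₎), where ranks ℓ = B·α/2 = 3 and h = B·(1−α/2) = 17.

(21.40, 26.05)

Percentile endpoints at ranks 3 and 17: θ*₍3₎ = 20.07, θ*₍17₎ = 24.72.
Basic interval reflects these around x̄:
  lower = 2 × 23.06 − 24.72 = 21.40
  upper = 2 × 23.06 − 20.07 = 26.05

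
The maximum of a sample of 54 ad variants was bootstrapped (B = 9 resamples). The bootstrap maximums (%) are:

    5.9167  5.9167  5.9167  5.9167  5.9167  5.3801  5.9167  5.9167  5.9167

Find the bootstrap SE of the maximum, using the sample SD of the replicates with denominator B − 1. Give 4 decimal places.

Bootstrap SE is the standard deviation of the 9 replicate maximums.
Mean of replicates: (5.9167 + 5.9167 + 5.9167 + 5.9167 + 5.9167 + 5.3801 + 5.9167 + 5.9167 + 5.9167) / 9 = 52.71370 / 9 = 5.85708
Sum of squared deviations: (+0.05962)² + (+0.05962)² + (+0.05962)² + (+0.05962)² + (+0.05962)² + (−0.47698)² + (+0.05962)² + (+0.05962)² + (+0.05962)² = 0.25595
Variance = 0.25595 / 8 = 0.03199
SE* = √0.03199

SE* = 0.1789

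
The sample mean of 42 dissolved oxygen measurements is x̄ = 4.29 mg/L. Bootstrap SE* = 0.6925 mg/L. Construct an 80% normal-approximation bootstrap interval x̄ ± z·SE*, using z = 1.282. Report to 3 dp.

Margin = 1.282 × 0.6925 = 0.8878
Interval: 4.29 ± 0.8878

(3.402, 5.178)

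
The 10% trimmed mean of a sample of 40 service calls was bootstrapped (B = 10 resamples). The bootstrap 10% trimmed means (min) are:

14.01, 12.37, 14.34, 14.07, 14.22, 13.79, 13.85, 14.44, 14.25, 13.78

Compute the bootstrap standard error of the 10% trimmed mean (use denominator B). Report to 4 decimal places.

SE* = 0.5585

Bootstrap SE is the standard deviation of the 10 replicate 10% trimmed means.
Mean of replicates: (14.01 + 12.37 + 14.34 + 14.07 + 14.22 + 13.79 + 13.85 + 14.44 + 14.25 + 13.78) / 10 = 139.12000 / 10 = 13.91200
Sum of squared deviations: (+0.09800)² + (−1.54200)² + (+0.42800)² + (+0.15800)² + (+0.30800)² + (−0.12200)² + (−0.06200)² + (+0.52800)² + (+0.33800)² + (−0.13200)² = 3.11956
Variance = 3.11956 / 10 = 0.31196
SE* = √0.31196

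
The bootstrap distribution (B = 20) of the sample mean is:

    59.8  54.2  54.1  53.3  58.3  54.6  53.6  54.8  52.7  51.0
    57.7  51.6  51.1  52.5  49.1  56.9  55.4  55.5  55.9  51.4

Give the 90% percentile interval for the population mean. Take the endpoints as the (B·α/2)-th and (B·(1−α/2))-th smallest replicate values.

(49.1, 58.3)

Sorted replicates: 49.1, 51.0, 51.1, 51.4, 51.6, 52.5, 52.7, 53.3, 53.6, 54.1, 54.2, 54.6, 54.8, 55.4, 55.5, 55.9, 56.9, 57.7, 58.3, 59.8
α = 0.10; lower rank = 20 × 0.050 = 1; upper rank = 20 × 0.950 = 19.
The 1st smallest replicate is 49.1; the 19th is 58.3.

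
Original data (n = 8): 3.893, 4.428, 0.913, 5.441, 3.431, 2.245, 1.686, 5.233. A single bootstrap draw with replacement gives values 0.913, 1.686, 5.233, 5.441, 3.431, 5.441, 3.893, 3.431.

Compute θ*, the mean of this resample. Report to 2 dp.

θ* = 3.68

Mean = (0.913 + 1.686 + 5.233 + 5.441 + 3.431 + 5.441 + 3.893 + 3.431) / 8 = 29.4690 / 8 = 3.68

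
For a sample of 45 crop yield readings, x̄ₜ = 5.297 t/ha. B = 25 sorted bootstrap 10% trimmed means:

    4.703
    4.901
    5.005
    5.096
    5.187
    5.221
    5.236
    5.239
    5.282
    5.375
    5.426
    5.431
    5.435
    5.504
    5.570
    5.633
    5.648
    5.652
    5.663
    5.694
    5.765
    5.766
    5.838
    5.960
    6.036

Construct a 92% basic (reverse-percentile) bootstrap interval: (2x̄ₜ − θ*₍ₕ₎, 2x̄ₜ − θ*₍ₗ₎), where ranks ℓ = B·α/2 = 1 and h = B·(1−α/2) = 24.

(4.634, 5.891)

Percentile endpoints at ranks 1 and 24: θ*₍1₎ = 4.703, θ*₍24₎ = 5.960.
Basic interval reflects these around x̄ₜ:
  lower = 2 × 5.297 − 5.960 = 4.634
  upper = 2 × 5.297 − 4.703 = 5.891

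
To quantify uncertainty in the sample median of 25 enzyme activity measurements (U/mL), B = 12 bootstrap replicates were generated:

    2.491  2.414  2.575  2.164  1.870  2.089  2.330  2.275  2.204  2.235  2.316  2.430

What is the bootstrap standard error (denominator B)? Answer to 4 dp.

SE* = 0.1829

Bootstrap SE is the standard deviation of the 12 replicate medians.
Mean of replicates: (2.491 + 2.414 + 2.575 + 2.164 + 1.870 + 2.089 + 2.330 + 2.275 + 2.204 + 2.235 + 2.316 + 2.430) / 12 = 27.39300 / 12 = 2.28275
Sum of squared deviations: (+0.20825)² + (+0.13125)² + (+0.29225)² + (−0.11875)² + (−0.41275)² + (−0.19375)² + (+0.04725)² + (−0.00775)² + (−0.07875)² + (−0.04775)² + (+0.03325)² + (+0.14725)² = 0.40157
Variance = 0.40157 / 12 = 0.03346
SE* = √0.03346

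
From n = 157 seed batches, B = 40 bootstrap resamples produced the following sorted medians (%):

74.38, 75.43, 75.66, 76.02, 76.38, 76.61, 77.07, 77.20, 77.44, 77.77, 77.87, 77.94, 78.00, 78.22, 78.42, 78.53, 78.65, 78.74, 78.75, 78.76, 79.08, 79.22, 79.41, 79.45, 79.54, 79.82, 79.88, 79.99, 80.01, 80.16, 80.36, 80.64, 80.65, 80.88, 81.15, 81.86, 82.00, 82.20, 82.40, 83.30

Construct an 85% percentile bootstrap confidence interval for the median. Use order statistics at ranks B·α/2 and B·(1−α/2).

α = 0.15; lower rank = 40 × 0.075 = 3; upper rank = 40 × 0.925 = 37.
The 3rd smallest replicate is 75.66; the 37th is 82.00.

(75.66, 82.00)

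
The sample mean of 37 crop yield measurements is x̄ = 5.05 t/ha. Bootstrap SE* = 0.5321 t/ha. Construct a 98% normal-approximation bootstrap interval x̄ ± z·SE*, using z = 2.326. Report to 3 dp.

(3.812, 6.288)

Margin = 2.326 × 0.5321 = 1.2377
Interval: 5.05 ± 1.2377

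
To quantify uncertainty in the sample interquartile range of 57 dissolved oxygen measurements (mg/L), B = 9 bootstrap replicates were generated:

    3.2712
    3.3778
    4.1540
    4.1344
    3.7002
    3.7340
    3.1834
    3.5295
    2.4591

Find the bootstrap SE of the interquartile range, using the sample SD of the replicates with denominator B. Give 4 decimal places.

Bootstrap SE is the standard deviation of the 9 replicate interquartile ranges.
Mean of replicates: (3.2712 + 3.3778 + 4.1540 + 4.1344 + 3.7002 + 3.7340 + 3.1834 + 3.5295 + 2.4591) / 9 = 31.54360 / 9 = 3.50484
Sum of squared deviations: (−0.23364)² + (−0.12704)² + (+0.64916)² + (+0.62956)² + (+0.19536)² + (+0.22916)² + (−0.32144)² + (+0.02466)² + (−1.04574)² = 2.17667
Variance = 2.17667 / 9 = 0.24185
SE* = √0.24185

SE* = 0.4918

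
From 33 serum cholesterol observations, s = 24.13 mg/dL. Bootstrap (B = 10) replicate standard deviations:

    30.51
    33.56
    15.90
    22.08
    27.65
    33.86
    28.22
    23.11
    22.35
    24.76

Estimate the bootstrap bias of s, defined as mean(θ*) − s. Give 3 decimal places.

bias = +2.070

mean(θ*) = (30.51 + 33.56 + 15.90 + 22.08 + 27.65 + 33.86 + 28.22 + 23.11 + 22.35 + 24.76) / 10 = 26.2000
bias = 26.2000 − 24.13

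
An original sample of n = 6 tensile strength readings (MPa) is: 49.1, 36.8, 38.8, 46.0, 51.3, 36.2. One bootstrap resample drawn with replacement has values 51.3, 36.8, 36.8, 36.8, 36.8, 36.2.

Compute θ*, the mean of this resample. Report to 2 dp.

θ* = 39.12

Mean = (51.3 + 36.8 + 36.8 + 36.8 + 36.8 + 36.2) / 6 = 234.70 / 6 = 39.12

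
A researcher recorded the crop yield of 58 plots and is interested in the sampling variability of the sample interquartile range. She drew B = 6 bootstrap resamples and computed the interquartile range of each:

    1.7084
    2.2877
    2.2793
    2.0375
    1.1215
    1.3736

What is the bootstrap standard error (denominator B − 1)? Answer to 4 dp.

SE* = 0.4847

Bootstrap SE is the standard deviation of the 6 replicate interquartile ranges.
Mean of replicates: (1.7084 + 2.2877 + 2.2793 + 2.0375 + 1.1215 + 1.3736) / 6 = 10.80800 / 6 = 1.80133
Sum of squared deviations: (−0.09293)² + (+0.48637)² + (+0.47797)² + (+0.23617)² + (−0.67983)² + (−0.42773)² = 1.17455
Variance = 1.17455 / 5 = 0.23491
SE* = √0.23491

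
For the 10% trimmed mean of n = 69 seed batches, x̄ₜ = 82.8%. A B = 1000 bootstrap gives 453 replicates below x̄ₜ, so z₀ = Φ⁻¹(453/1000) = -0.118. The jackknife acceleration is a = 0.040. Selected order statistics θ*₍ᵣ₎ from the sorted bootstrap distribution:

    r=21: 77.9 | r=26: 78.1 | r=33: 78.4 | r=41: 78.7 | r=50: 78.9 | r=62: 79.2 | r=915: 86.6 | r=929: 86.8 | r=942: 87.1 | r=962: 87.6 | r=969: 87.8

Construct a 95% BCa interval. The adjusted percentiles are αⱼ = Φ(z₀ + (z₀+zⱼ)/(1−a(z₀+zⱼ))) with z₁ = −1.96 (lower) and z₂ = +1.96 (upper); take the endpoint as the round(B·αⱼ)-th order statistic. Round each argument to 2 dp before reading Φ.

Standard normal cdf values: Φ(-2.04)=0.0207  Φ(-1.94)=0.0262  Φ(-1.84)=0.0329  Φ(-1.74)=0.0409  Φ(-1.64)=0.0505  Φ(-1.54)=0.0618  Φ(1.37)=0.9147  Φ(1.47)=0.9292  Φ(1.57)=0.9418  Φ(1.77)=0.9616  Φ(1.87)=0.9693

Lower: z₀ + z₁ = -0.118 + (-1.960) = -2.078; 1 − a(z₀+z₁) = 1 − (0.040)(-2.078) = 1.0831; argument = -0.118 + (-2.078)/1.0831 = -2.0365 → -2.04.
α₁ = Φ(-2.04) = 0.0207; rank = round(1000 × 0.0207) = 21; θ*₍21₎ = 77.9.
Upper: z₀ + z₂ = 1.842; 1 − a(z₀+z₂) = 0.9263; argument = 1.8705 → 1.87; α₂ = 0.9693; rank = 969; θ*₍969₎ = 87.8.

(77.9, 87.8)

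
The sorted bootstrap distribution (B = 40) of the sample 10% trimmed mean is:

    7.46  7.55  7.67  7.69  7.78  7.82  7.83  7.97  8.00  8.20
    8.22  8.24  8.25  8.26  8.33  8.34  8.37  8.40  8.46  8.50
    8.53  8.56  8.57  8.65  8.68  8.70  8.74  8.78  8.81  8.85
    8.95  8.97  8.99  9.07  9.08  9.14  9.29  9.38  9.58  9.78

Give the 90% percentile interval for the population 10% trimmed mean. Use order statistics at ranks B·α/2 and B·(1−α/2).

(7.55, 9.38)

α = 0.10; lower rank = 40 × 0.050 = 2; upper rank = 40 × 0.950 = 38.
The 2nd smallest replicate is 7.55; the 38th is 9.38.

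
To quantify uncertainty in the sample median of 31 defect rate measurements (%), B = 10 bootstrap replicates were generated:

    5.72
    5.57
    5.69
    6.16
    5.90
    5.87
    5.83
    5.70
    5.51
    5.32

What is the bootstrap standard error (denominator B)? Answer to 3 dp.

SE* = 0.221

Bootstrap SE is the standard deviation of the 10 replicate medians.
Mean of replicates: (5.72 + 5.57 + 5.69 + 6.16 + 5.90 + 5.87 + 5.83 + 5.70 + 5.51 + 5.32) / 10 = 57.2700 / 10 = 5.7270
Sum of squared deviations: (−0.0070)² + (−0.1570)² + (−0.0370)² + (+0.4330)² + (+0.1730)² + (+0.1430)² + (+0.1030)² + (−0.0270)² + (−0.2170)² + (−0.4070)² = 0.4880
Variance = 0.4880 / 10 = 0.0488
SE* = √0.0488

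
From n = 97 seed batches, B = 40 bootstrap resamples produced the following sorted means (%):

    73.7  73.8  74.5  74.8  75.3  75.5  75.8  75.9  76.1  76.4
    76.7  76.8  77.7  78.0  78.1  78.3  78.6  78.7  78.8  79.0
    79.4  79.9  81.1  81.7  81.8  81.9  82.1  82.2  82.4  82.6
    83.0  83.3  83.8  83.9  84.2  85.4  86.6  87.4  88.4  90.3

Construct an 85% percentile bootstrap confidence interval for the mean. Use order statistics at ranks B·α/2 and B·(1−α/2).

(74.5, 86.6)

α = 0.15; lower rank = 40 × 0.075 = 3; upper rank = 40 × 0.925 = 37.
The 3rd smallest replicate is 74.5; the 37th is 86.6.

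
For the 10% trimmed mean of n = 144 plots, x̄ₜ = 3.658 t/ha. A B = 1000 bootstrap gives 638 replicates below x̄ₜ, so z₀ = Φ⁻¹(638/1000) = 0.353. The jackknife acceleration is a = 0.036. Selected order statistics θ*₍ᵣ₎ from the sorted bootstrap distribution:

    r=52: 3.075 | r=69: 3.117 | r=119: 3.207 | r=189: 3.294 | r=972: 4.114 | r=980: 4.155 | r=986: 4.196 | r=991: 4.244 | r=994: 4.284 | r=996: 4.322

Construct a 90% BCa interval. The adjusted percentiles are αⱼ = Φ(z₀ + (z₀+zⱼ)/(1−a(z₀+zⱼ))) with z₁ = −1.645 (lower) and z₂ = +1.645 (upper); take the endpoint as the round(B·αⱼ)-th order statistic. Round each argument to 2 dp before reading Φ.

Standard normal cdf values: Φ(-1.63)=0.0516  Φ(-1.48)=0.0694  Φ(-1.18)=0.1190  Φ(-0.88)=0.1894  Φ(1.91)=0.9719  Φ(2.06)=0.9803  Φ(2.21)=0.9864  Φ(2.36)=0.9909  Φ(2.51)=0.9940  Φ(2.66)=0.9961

Lower: z₀ + z₁ = 0.353 + (-1.645) = -1.292; 1 − a(z₀+z₁) = 1 − (0.036)(-1.292) = 1.0465; argument = 0.353 + (-1.292)/1.0465 = -0.8816 → -0.88.
α₁ = Φ(-0.88) = 0.1894; rank = round(1000 × 0.1894) = 189; θ*₍189₎ = 3.294.
Upper: z₀ + z₂ = 1.998; 1 − a(z₀+z₂) = 0.9281; argument = 2.5059 → 2.51; α₂ = 0.9940; rank = 994; θ*₍994₎ = 4.284.

(3.294, 4.284)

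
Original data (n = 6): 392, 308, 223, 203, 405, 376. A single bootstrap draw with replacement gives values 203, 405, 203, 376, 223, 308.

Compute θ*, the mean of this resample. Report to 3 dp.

θ* = 286.333

Mean = (203 + 405 + 203 + 376 + 223 + 308) / 6 = 1718.0 / 6 = 286.333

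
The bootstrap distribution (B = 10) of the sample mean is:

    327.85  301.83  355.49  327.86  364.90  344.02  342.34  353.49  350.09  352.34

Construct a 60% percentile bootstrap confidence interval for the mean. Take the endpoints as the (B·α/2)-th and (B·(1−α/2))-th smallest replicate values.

Sorted replicates: 301.83, 327.85, 327.86, 342.34, 344.02, 350.09, 352.34, 353.49, 355.49, 364.90
α = 0.40; lower rank = 10 × 0.200 = 2; upper rank = 10 × 0.800 = 8.
The 2nd smallest replicate is 327.85; the 8th is 353.49.

(327.85, 353.49)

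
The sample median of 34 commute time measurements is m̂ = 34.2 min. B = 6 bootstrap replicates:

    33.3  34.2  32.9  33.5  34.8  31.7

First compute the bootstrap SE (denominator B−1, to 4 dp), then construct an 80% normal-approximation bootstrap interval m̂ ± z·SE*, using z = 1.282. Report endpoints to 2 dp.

(32.82, 35.58)

Mean of replicates = 33.4000; sum of squared deviations = 5.7600; SE* = √(5.7600/5) = 1.0733
Margin = 1.282 × 1.0733 = 1.376
Interval: 34.2 ± 1.376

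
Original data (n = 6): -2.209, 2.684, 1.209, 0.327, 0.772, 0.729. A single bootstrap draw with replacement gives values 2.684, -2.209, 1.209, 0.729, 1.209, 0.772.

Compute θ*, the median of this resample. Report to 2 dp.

θ* = 0.99

Sorted: -2.209, 0.729, 0.772, 1.209, 1.209, 2.684
Median = average of the two middle values = 0.99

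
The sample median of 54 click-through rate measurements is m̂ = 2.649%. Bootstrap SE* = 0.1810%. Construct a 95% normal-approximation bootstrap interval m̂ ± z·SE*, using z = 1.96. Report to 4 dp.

Margin = 1.96 × 0.1810 = 0.35476
Interval: 2.649 ± 0.35476

(2.2942, 3.0038)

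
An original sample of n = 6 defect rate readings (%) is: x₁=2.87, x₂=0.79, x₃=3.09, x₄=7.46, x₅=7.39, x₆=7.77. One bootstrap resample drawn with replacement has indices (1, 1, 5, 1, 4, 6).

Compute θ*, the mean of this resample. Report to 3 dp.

θ* = 5.205

Resample values: 2.87, 2.87, 7.39, 2.87, 7.46, 7.77.
Mean = (2.87 + 2.87 + 7.39 + 2.87 + 7.46 + 7.77) / 6 = 31.230 / 6 = 5.205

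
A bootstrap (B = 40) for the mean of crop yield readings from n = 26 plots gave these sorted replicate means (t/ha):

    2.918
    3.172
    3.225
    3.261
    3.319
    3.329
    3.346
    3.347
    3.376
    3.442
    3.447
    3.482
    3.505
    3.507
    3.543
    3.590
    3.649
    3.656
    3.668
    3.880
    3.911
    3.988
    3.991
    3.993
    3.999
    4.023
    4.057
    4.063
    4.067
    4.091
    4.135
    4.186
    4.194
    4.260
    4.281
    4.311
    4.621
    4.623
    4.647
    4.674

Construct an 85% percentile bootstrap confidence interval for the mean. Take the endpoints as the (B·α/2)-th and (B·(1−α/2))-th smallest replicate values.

(3.225, 4.621)

α = 0.15; lower rank = 40 × 0.075 = 3; upper rank = 40 × 0.925 = 37.
The 3rd smallest replicate is 3.225; the 37th is 4.621.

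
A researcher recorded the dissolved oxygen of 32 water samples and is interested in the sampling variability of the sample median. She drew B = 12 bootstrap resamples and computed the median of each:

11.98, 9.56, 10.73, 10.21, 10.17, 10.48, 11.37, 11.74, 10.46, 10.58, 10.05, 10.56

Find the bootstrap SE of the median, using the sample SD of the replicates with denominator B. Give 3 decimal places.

Bootstrap SE is the standard deviation of the 12 replicate medians.
Mean of replicates: (11.98 + 9.56 + 10.73 + 10.21 + 10.17 + 10.48 + 11.37 + 11.74 + 10.46 + 10.58 + 10.05 + 10.56) / 12 = 127.8900 / 12 = 10.6575
Sum of squared deviations: (+1.3225)² + (−1.0975)² + (+0.0725)² + (−0.4475)² + (−0.4875)² + (−0.1775)² + (+0.7125)² + (+1.0825)² + (−0.1975)² + (−0.0775)² + (−0.6075)² + (−0.0975)² = 5.5312
Variance = 5.5312 / 12 = 0.4609
SE* = √0.4609

SE* = 0.679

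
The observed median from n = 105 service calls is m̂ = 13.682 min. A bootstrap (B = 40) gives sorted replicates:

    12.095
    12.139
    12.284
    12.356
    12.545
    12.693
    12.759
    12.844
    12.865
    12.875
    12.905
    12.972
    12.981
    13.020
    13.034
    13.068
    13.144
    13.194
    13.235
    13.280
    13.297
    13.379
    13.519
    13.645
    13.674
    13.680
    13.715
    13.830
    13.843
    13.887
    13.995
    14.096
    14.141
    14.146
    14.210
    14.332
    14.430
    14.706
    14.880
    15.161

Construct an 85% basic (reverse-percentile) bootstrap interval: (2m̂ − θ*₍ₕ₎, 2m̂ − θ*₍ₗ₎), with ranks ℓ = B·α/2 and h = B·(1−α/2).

(12.934, 15.080)

Percentile endpoints at ranks 3 and 37: θ*₍3₎ = 12.284, θ*₍37₎ = 14.430.
Basic interval reflects these around m̂:
  lower = 2 × 13.682 − 14.430 = 12.934
  upper = 2 × 13.682 − 12.284 = 15.080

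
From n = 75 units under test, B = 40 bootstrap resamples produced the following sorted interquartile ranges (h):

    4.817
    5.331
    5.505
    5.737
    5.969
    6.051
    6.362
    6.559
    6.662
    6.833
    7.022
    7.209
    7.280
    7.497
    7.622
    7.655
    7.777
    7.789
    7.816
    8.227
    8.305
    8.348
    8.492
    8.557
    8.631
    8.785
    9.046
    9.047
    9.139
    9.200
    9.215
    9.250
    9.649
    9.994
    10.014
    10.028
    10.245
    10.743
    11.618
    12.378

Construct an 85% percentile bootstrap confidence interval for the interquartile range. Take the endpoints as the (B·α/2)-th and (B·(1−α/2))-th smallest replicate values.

(5.505, 10.245)

α = 0.15; lower rank = 40 × 0.075 = 3; upper rank = 40 × 0.925 = 37.
The 3rd smallest replicate is 5.505; the 37th is 10.245.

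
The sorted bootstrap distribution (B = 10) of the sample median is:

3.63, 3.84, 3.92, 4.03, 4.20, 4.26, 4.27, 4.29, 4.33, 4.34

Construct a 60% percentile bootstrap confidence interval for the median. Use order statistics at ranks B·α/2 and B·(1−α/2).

(3.84, 4.29)

α = 0.40; lower rank = 10 × 0.200 = 2; upper rank = 10 × 0.800 = 8.
The 2nd smallest replicate is 3.84; the 8th is 4.29.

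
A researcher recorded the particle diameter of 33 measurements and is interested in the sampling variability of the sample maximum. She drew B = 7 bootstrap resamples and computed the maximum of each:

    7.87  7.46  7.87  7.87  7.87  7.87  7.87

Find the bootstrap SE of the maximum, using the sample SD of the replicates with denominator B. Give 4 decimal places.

Bootstrap SE is the standard deviation of the 7 replicate maximums.
Mean of replicates: (7.87 + 7.46 + 7.87 + 7.87 + 7.87 + 7.87 + 7.87) / 7 = 54.68000 / 7 = 7.81143
Sum of squared deviations: (+0.05857)² + (−0.35143)² + (+0.05857)² + (+0.05857)² + (+0.05857)² + (+0.05857)² + (+0.05857)² = 0.14409
Variance = 0.14409 / 7 = 0.02058
SE* = √0.02058

SE* = 0.1435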